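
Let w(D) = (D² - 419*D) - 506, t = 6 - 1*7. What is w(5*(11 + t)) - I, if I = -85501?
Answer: 66545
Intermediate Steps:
t = -1 (t = 6 - 7 = -1)
w(D) = -506 + D² - 419*D
w(5*(11 + t)) - I = (-506 + (5*(11 - 1))² - 2095*(11 - 1)) - 1*(-85501) = (-506 + (5*10)² - 2095*10) + 85501 = (-506 + 50² - 419*50) + 85501 = (-506 + 2500 - 20950) + 85501 = -18956 + 85501 = 66545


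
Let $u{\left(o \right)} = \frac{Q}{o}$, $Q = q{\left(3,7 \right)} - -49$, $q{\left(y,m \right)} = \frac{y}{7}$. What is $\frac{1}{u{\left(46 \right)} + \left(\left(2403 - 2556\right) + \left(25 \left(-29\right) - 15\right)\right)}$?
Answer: $- \frac{161}{143600} \approx -0.0011212$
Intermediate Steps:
$q{\left(y,m \right)} = \frac{y}{7}$ ($q{\left(y,m \right)} = y \frac{1}{7} = \frac{y}{7}$)
$Q = \frac{346}{7}$ ($Q = \frac{1}{7} \cdot 3 - -49 = \frac{3}{7} + 49 = \frac{346}{7} \approx 49.429$)
$u{\left(o \right)} = \frac{346}{7 o}$
$\frac{1}{u{\left(46 \right)} + \left(\left(2403 - 2556\right) + \left(25 \left(-29\right) - 15\right)\right)} = \frac{1}{\frac{346}{7 \cdot 46} + \left(\left(2403 - 2556\right) + \left(25 \left(-29\right) - 15\right)\right)} = \frac{1}{\frac{346}{7} \cdot \frac{1}{46} - 893} = \frac{1}{\frac{173}{161} - 893} = \frac{1}{- \frac{143600}{161}} = - \frac{161}{143600}$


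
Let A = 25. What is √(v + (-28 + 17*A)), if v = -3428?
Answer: I*√3031 ≈ 55.055*I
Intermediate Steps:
√(v + (-28 + 17*A)) = √(-3428 + (-28 + 17*25)) = √(-3428 + (-28 + 425)) = √(-3428 + 397) = √(-3031) = I*√3031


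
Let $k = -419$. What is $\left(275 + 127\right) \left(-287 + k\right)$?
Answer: $-283812$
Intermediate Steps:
$\left(275 + 127\right) \left(-287 + k\right) = \left(275 + 127\right) \left(-287 - 419\right) = 402 \left(-706\right) = -283812$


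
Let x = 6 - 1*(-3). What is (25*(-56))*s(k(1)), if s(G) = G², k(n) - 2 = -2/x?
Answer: -358400/81 ≈ -4424.7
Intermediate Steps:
x = 9 (x = 6 + 3 = 9)
k(n) = 16/9 (k(n) = 2 - 2/9 = 16/9)
(25*(-56))*s(k(1)) = (25*(-56))*(16/9)² = -1400*256/81 = -358400/81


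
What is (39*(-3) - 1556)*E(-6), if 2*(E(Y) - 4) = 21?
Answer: -48517/2 ≈ -24259.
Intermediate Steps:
E(Y) = 29/2 (E(Y) = 4 + (1/2)*21 = 4 + 21/2 = 29/2)
(39*(-3) - 1556)*E(-6) = (39*(-3) - 1556)*(29/2) = (-117 - 1556)*(29/2) = -1673*29/2 = -48517/2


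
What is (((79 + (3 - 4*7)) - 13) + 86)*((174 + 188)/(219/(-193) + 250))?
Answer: 8872982/48031 ≈ 184.73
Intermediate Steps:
(((79 + (3 - 4*7)) - 13) + 86)*((174 + 188)/(219/(-193) + 250)) = (((79 + (3 - 28)) - 13) + 86)*(362/(219*(-1/193) + 250)) = (((79 - 25) - 13) + 86)*(362/(-219/193 + 250)) = ((54 - 13) + 86)*(362/(48031/193)) = (41 + 86)*(362*(193/48031)) = 127*(69866/48031) = 8872982/48031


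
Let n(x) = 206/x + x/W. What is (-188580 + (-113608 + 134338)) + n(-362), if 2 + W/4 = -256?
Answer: -15676538987/93396 ≈ -1.6785e+5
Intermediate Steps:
W = -1032 (W = -8 + 4*(-256) = -8 - 1024 = -1032)
n(x) = 206/x - x/1032 (n(x) = 206/x + x/(-1032) = 206/x + x*(-1/1032) = 206/x - x/1032)
(-188580 + (-113608 + 134338)) + n(-362) = (-188580 + (-113608 + 134338)) + (206/(-362) - 1/1032*(-362)) = (-188580 + 20730) + (206*(-1/362) + 181/516) = -167850 + (-103/181 + 181/516) = -167850 - 20387/93396 = -15676538987/93396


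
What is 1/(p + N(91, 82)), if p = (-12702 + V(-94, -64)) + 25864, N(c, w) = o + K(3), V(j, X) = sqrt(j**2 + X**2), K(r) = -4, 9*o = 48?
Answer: 59235/779671856 - 9*sqrt(3233)/779671856 ≈ 7.5318e-5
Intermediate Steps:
o = 16/3 (o = (1/9)*48 = 16/3 ≈ 5.3333)
V(j, X) = sqrt(X**2 + j**2)
N(c, w) = 4/3 (N(c, w) = 16/3 - 4 = 4/3)
p = 13162 + 2*sqrt(3233) (p = (-12702 + sqrt((-64)**2 + (-94)**2)) + 25864 = (-12702 + sqrt(4096 + 8836)) + 25864 = (-12702 + sqrt(12932)) + 25864 = (-12702 + 2*sqrt(3233)) + 25864 = 13162 + 2*sqrt(3233) ≈ 13276.)
1/(p + N(91, 82)) = 1/((13162 + 2*sqrt(3233)) + 4/3) = 1/(39490/3 + 2*sqrt(3233))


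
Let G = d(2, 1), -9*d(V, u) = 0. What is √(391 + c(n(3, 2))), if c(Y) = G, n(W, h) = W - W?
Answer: √391 ≈ 19.774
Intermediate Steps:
d(V, u) = 0 (d(V, u) = -⅑*0 = 0)
n(W, h) = 0
G = 0
c(Y) = 0
√(391 + c(n(3, 2))) = √(391 + 0) = √391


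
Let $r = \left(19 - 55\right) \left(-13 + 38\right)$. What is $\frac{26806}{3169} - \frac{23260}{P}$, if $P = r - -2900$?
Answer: $- \frac{1004947}{316900} \approx -3.1712$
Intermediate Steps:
$r = -900$ ($r = \left(-36\right) 25 = -900$)
$P = 2000$ ($P = -900 - -2900 = -900 + 2900 = 2000$)
$\frac{26806}{3169} - \frac{23260}{P} = \frac{26806}{3169} - \frac{23260}{2000} = 26806 \cdot \frac{1}{3169} - \frac{1163}{100} = \frac{26806}{3169} - \frac{1163}{100} = - \frac{1004947}{316900}$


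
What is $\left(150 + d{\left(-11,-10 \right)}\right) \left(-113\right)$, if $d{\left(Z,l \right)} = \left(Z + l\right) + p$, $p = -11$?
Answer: $-13334$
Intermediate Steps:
$d{\left(Z,l \right)} = -11 + Z + l$ ($d{\left(Z,l \right)} = \left(Z + l\right) - 11 = -11 + Z + l$)
$\left(150 + d{\left(-11,-10 \right)}\right) \left(-113\right) = \left(150 - 32\right) \left(-113\right) = 118 \left(-113\right) = -13334$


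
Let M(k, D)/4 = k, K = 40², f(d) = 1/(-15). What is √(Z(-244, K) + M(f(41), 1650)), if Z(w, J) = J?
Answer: 2*√89985/15 ≈ 39.997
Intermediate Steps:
f(d) = -1/15
K = 1600
M(k, D) = 4*k
√(Z(-244, K) + M(f(41), 1650)) = √(1600 + 4*(-1/15)) = √(1600 - 4/15) = √(23996/15) = 2*√89985/15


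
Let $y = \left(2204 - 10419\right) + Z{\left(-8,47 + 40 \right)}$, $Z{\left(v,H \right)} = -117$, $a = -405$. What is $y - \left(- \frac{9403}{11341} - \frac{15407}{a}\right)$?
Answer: $- \frac{38440673432}{4593105} \approx -8369.2$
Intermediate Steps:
$y = -8332$ ($y = \left(2204 - 10419\right) - 117 = -8215 - 117 = -8332$)
$y - \left(- \frac{9403}{11341} - \frac{15407}{a}\right) = -8332 - \left(- \frac{9403}{11341} - \frac{15407}{-405}\right) = -8332 - \left(\left(-9403\right) \frac{1}{11341} - - \frac{15407}{405}\right) = -8332 - \left(- \frac{9403}{11341} + \frac{15407}{405}\right) = -8332 - \frac{170922572}{4593105} = - \frac{38440673432}{4593105}$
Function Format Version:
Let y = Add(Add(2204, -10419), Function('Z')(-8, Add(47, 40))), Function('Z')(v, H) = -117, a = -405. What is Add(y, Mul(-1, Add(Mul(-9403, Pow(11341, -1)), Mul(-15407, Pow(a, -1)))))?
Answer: Rational(-38440673432, 4593105) ≈ -8369.2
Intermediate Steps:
y = -8332 (y = Add(Add(2204, -10419), -117) = Add(-8215, -117) = -8332)
Add(y, Mul(-1, Add(Mul(-9403, Pow(11341, -1)), Mul(-15407, Pow(a, -1))))) = Add(-8332, Mul(-1, Add(Mul(-9403, Pow(11341, -1)), Mul(-15407, Pow(-405, -1))))) = Add(-8332, Mul(-1, Add(Mul(-9403, Rational(1, 11341)), Mul(-15407, Rational(-1, 405))))) = Add(-8332, Mul(-1, Add(Rational(-9403, 11341), Rational(15407, 405)))) = Add(-8332, Mul(-1, Rational(170922572, 4593105))) = Add(-8332, Rational(-170922572, 4593105)) = Rational(-38440673432, 4593105)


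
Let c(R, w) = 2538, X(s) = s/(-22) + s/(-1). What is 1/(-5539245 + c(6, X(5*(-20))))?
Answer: -1/5536707 ≈ -1.8061e-7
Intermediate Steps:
X(s) = -23*s/22 (X(s) = s*(-1/22) + s*(-1) = -s/22 - s = -23*s/22)
1/(-5539245 + c(6, X(5*(-20)))) = 1/(-5539245 + 2538) = 1/(-5536707) = -1/5536707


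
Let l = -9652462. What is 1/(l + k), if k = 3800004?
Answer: -1/5852458 ≈ -1.7087e-7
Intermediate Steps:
1/(l + k) = 1/(-9652462 + 3800004) = 1/(-5852458) = -1/5852458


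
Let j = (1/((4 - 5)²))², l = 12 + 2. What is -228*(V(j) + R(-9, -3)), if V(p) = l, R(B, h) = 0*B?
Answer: -3192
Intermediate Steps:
R(B, h) = 0
l = 14
j = 1 (j = (1/((-1)²))² = (1/1)² = 1² = 1)
V(p) = 14
-228*(V(j) + R(-9, -3)) = -228*(14 + 0) = -228*14 = -3192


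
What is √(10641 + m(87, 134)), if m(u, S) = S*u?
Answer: √22299 ≈ 149.33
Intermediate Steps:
√(10641 + m(87, 134)) = √(10641 + 134*87) = √(10641 + 11658) = √22299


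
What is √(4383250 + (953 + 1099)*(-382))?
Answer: √3599386 ≈ 1897.2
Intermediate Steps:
√(4383250 + (953 + 1099)*(-382)) = √(4383250 + 2052*(-382)) = √(4383250 - 783864) = √3599386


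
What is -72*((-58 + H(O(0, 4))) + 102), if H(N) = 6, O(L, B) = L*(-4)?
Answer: -3600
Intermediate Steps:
O(L, B) = -4*L
-72*((-58 + H(O(0, 4))) + 102) = -72*((-58 + 6) + 102) = -72*(-52 + 102) = -72*50 = -3600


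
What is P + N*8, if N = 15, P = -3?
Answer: 117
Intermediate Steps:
P + N*8 = -3 + 15*8 = -3 + 120 = 117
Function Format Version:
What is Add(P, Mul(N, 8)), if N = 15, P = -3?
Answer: 117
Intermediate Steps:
Add(P, Mul(N, 8)) = Add(-3, Mul(15, 8)) = Add(-3, 120) = 117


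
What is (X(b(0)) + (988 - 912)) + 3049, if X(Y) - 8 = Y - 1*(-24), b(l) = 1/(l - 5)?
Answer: 15784/5 ≈ 3156.8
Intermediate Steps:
b(l) = 1/(-5 + l)
X(Y) = 32 + Y (X(Y) = 8 + (Y - 1*(-24)) = 8 + (Y + 24) = 8 + (24 + Y) = 32 + Y)
(X(b(0)) + (988 - 912)) + 3049 = ((32 + 1/(-5 + 0)) + (988 - 912)) + 3049 = ((32 + 1/(-5)) + 76) + 3049 = ((32 - ⅕) + 76) + 3049 = (159/5 + 76) + 3049 = 539/5 + 3049 = 15784/5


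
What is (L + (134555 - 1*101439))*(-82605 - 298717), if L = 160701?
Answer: -73906686074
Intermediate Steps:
(L + (134555 - 1*101439))*(-82605 - 298717) = (160701 + (134555 - 1*101439))*(-82605 - 298717) = (160701 + (134555 - 101439))*(-381322) = (160701 + 33116)*(-381322) = 193817*(-381322) = -73906686074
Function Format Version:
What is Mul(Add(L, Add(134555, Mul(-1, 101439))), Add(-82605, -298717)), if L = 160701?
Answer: -73906686074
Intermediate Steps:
Mul(Add(L, Add(134555, Mul(-1, 101439))), Add(-82605, -298717)) = Mul(Add(160701, Add(134555, Mul(-1, 101439))), Add(-82605, -298717)) = Mul(Add(160701, Add(134555, -101439)), -381322) = Mul(Add(160701, 33116), -381322) = Mul(193817, -381322) = -73906686074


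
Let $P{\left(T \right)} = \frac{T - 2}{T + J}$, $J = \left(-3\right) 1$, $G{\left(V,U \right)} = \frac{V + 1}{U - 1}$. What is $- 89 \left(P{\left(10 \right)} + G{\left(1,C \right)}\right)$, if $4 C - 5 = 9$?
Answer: $- \frac{6052}{35} \approx -172.91$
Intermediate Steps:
$C = \frac{7}{2}$ ($C = \frac{5}{4} + \frac{1}{4} \cdot 9 = \frac{5}{4} + \frac{9}{4} = \frac{7}{2} \approx 3.5$)
$G{\left(V,U \right)} = \frac{1 + V}{-1 + U}$
$J = -3$
$P{\left(T \right)} = \frac{-2 + T}{-3 + T}$ ($P{\left(T \right)} = \frac{T - 2}{T - 3} = \frac{-2 + T}{-3 + T}$)
$- 89 \left(P{\left(10 \right)} + G{\left(1,C \right)}\right) = - 89 \left(\frac{-2 + 10}{-3 + 10} + \frac{1 + 1}{-1 + \frac{7}{2}}\right) = - 89 \left(\frac{1}{7} \cdot 8 + \frac{1}{\frac{5}{2}} \cdot 2\right) = - 89 \left(\frac{1}{7} \cdot 8 + \frac{2}{5} \cdot 2\right) = - 89 \left(\frac{8}{7} + \frac{4}{5}\right) = \left(-89\right) \frac{68}{35} = - \frac{6052}{35}$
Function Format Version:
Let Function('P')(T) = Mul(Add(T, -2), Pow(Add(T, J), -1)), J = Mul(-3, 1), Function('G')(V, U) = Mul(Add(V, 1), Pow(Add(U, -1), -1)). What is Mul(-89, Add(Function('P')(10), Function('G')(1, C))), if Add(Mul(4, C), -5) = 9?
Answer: Rational(-6052, 35) ≈ -172.91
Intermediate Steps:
C = Rational(7, 2) (C = Add(Rational(5, 4), Mul(Rational(1, 4), 9)) = Add(Rational(5, 4), Rational(9, 4)) = Rational(7, 2) ≈ 3.5000)
Function('G')(V, U) = Mul(Pow(Add(-1, U), -1), Add(1, V)) (Function('G')(V, U) = Mul(Add(1, V), Pow(Add(-1, U), -1)) = Mul(Pow(Add(-1, U), -1), Add(1, V)))
J = -3
Function('P')(T) = Mul(Pow(Add(-3, T), -1), Add(-2, T)) (Function('P')(T) = Mul(Add(T, -2), Pow(Add(T, -3), -1)) = Mul(Add(-2, T), Pow(Add(-3, T), -1)) = Mul(Pow(Add(-3, T), -1), Add(-2, T)))
Mul(-89, Add(Function('P')(10), Function('G')(1, C))) = Mul(-89, Add(Mul(Pow(Add(-3, 10), -1), Add(-2, 10)), Mul(Pow(Add(-1, Rational(7, 2)), -1), Add(1, 1)))) = Mul(-89, Add(Mul(Pow(7, -1), 8), Mul(Pow(Rational(5, 2), -1), 2))) = Mul(-89, Add(Mul(Rational(1, 7), 8), Mul(Rational(2, 5), 2))) = Mul(-89, Add(Rational(8, 7), Rational(4, 5))) = Mul(-89, Rational(68, 35)) = Rational(-6052, 35)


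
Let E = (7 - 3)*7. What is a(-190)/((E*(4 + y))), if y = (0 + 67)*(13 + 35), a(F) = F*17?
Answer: -323/9016 ≈ -0.035825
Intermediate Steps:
E = 28 (E = 4*7 = 28)
a(F) = 17*F
y = 3216 (y = 67*48 = 3216)
a(-190)/((E*(4 + y))) = (17*(-190))/((28*(4 + 3216))) = -3230/(28*3220) = -3230/90160 = -3230*1/90160 = -323/9016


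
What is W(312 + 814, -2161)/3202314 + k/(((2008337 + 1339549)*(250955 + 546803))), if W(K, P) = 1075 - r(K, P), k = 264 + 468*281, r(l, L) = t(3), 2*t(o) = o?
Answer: 477921470603021/1425458220742067772 ≈ 0.00033528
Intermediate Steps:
t(o) = o/2
r(l, L) = 3/2 (r(l, L) = (1/2)*3 = 3/2)
k = 131772 (k = 264 + 131508 = 131772)
W(K, P) = 2147/2 (W(K, P) = 1075 - 1*3/2 = 1075 - 3/2 = 2147/2)
W(312 + 814, -2161)/3202314 + k/(((2008337 + 1339549)*(250955 + 546803))) = (2147/2)/3202314 + 131772/(((2008337 + 1339549)*(250955 + 546803))) = (2147/2)*(1/3202314) + 131772/((3347886*797758)) = 2147/6404628 + 131772/2670802839588 = 2147/6404628 + 131772*(1/2670802839588) = 2147/6404628 + 10981/222566903299 = 477921470603021/1425458220742067772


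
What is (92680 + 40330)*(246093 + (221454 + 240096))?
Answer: 94123595430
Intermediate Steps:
(92680 + 40330)*(246093 + (221454 + 240096)) = 133010*(246093 + 461550) = 133010*707643 = 94123595430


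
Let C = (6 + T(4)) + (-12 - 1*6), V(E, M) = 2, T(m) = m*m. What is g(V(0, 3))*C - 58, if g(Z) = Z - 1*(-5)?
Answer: -30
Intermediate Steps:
T(m) = m²
g(Z) = 5 + Z (g(Z) = Z + 5 = 5 + Z)
C = 4 (C = (6 + 4²) + (-12 - 1*6) = (6 + 16) + (-12 - 6) = 22 - 18 = 4)
g(V(0, 3))*C - 58 = (5 + 2)*4 - 58 = 7*4 - 58 = 28 - 58 = -30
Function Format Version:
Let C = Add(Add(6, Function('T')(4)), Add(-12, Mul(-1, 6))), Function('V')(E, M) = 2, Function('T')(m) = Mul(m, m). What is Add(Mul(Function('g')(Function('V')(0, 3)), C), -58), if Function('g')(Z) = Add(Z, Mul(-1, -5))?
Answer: -30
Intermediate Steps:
Function('T')(m) = Pow(m, 2)
Function('g')(Z) = Add(5, Z) (Function('g')(Z) = Add(Z, 5) = Add(5, Z))
C = 4 (C = Add(Add(6, Pow(4, 2)), Add(-12, Mul(-1, 6))) = Add(Add(6, 16), Add(-12, -6)) = Add(22, -18) = 4)
Add(Mul(Function('g')(Function('V')(0, 3)), C), -58) = Add(Mul(Add(5, 2), 4), -58) = Add(Mul(7, 4), -58) = Add(28, -58) = -30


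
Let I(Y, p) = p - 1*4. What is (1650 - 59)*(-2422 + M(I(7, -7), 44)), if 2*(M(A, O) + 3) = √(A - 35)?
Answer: -3858175 + 1591*I*√46/2 ≈ -3.8582e+6 + 5395.3*I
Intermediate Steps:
I(Y, p) = -4 + p (I(Y, p) = p - 4 = -4 + p)
M(A, O) = -3 + √(-35 + A)/2 (M(A, O) = -3 + √(A - 35)/2 = -3 + √(-35 + A)/2)
(1650 - 59)*(-2422 + M(I(7, -7), 44)) = (1650 - 59)*(-2422 + (-3 + √(-35 + (-4 - 7))/2)) = 1591*(-2422 + (-3 + √(-35 - 11)/2)) = 1591*(-2422 + (-3 + √(-46)/2)) = 1591*(-2422 + (-3 + (I*√46)/2)) = 1591*(-2422 + (-3 + I*√46/2)) = 1591*(-2425 + I*√46/2) = -3858175 + 1591*I*√46/2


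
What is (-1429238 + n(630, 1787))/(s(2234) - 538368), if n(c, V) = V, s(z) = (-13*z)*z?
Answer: 1427451/65418196 ≈ 0.021820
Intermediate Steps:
s(z) = -13*z²
(-1429238 + n(630, 1787))/(s(2234) - 538368) = (-1429238 + 1787)/(-13*2234² - 538368) = -1427451/(-13*4990756 - 538368) = -1427451/(-64879828 - 538368) = -1427451/(-65418196) = -1427451*(-1/65418196) = 1427451/65418196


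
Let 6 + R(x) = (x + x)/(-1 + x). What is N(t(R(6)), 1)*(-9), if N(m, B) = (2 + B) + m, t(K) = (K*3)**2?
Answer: -26919/25 ≈ -1076.8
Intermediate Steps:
R(x) = -6 + 2*x/(-1 + x) (R(x) = -6 + (x + x)/(-1 + x) = -6 + (2*x)/(-1 + x) = -6 + 2*x/(-1 + x))
t(K) = 9*K**2 (t(K) = (3*K)**2 = 9*K**2)
N(m, B) = 2 + B + m
N(t(R(6)), 1)*(-9) = (2 + 1 + 9*(2*(3 - 2*6)/(-1 + 6))**2)*(-9) = (2 + 1 + 9*(2*(3 - 12)/5)**2)*(-9) = (2 + 1 + 9*(2*(1/5)*(-9))**2)*(-9) = (2 + 1 + 9*(-18/5)**2)*(-9) = (2 + 1 + 9*(324/25))*(-9) = (2 + 1 + 2916/25)*(-9) = (2991/25)*(-9) = -26919/25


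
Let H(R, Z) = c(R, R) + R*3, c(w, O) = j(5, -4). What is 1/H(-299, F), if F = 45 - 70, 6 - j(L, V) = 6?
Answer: -1/897 ≈ -0.0011148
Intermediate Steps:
j(L, V) = 0 (j(L, V) = 6 - 1*6 = 6 - 6 = 0)
F = -25
c(w, O) = 0
H(R, Z) = 3*R (H(R, Z) = 0 + R*3 = 0 + 3*R = 3*R)
1/H(-299, F) = 1/(3*(-299)) = 1/(-897) = -1/897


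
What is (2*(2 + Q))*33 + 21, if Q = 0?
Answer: 153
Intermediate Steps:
(2*(2 + Q))*33 + 21 = (2*(2 + 0))*33 + 21 = (2*2)*33 + 21 = 4*33 + 21 = 132 + 21 = 153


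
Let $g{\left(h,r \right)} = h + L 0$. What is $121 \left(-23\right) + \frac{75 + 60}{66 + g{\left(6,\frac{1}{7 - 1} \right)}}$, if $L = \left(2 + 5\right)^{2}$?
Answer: $- \frac{22249}{8} \approx -2781.1$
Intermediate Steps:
$L = 49$ ($L = 7^{2} = 49$)
$g{\left(h,r \right)} = h$ ($g{\left(h,r \right)} = h + 49 \cdot 0 = h + 0 = h$)
$121 \left(-23\right) + \frac{75 + 60}{66 + g{\left(6,\frac{1}{7 - 1} \right)}} = 121 \left(-23\right) + \frac{75 + 60}{66 + 6} = -2783 + \frac{135}{72} = -2783 + 135 \cdot \frac{1}{72} = -2783 + \frac{15}{8} = - \frac{22249}{8}$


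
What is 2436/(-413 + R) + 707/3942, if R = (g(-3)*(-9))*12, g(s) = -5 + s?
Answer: 9921569/1777842 ≈ 5.5807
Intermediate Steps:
R = 864 (R = ((-5 - 3)*(-9))*12 = -8*(-9)*12 = 72*12 = 864)
2436/(-413 + R) + 707/3942 = 2436/(-413 + 864) + 707/3942 = 2436/451 + 707*(1/3942) = 2436*(1/451) + 707/3942 = 2436/451 + 707/3942 = 9921569/1777842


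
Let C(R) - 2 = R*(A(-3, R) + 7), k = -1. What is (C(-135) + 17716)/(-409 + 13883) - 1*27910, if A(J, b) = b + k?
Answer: -376024207/13474 ≈ -27907.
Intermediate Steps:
A(J, b) = -1 + b (A(J, b) = b - 1 = -1 + b)
C(R) = 2 + R*(6 + R) (C(R) = 2 + R*((-1 + R) + 7) = 2 + R*(6 + R))
(C(-135) + 17716)/(-409 + 13883) - 1*27910 = ((2 + (-135)**2 + 6*(-135)) + 17716)/(-409 + 13883) - 1*27910 = ((2 + 18225 - 810) + 17716)/13474 - 27910 = (17417 + 17716)*(1/13474) - 27910 = 35133*(1/13474) - 27910 = 35133/13474 - 27910 = -376024207/13474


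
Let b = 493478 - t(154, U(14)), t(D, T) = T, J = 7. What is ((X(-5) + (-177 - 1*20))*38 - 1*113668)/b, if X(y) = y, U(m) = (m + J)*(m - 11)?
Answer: -121344/493415 ≈ -0.24593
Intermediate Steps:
U(m) = (-11 + m)*(7 + m) (U(m) = (m + 7)*(m - 11) = (7 + m)*(-11 + m) = (-11 + m)*(7 + m))
b = 493415 (b = 493478 - (-77 + 14² - 4*14) = 493478 - (-77 + 196 - 56) = 493478 - 1*63 = 493478 - 63 = 493415)
((X(-5) + (-177 - 1*20))*38 - 1*113668)/b = ((-5 + (-177 - 1*20))*38 - 1*113668)/493415 = ((-5 + (-177 - 20))*38 - 113668)*(1/493415) = ((-5 - 197)*38 - 113668)*(1/493415) = (-202*38 - 113668)*(1/493415) = (-7676 - 113668)*(1/493415) = -121344*1/493415 = -121344/493415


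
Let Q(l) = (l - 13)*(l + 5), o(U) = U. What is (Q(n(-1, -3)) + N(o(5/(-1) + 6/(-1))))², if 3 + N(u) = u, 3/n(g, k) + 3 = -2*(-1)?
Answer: 2116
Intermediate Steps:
n(g, k) = -3 (n(g, k) = 3/(-3 - 2*(-1)) = 3/(-3 + 2) = 3/(-1) = 3*(-1) = -3)
N(u) = -3 + u
Q(l) = (-13 + l)*(5 + l)
(Q(n(-1, -3)) + N(o(5/(-1) + 6/(-1))))² = ((-65 + (-3)² - 8*(-3)) + (-3 + (5/(-1) + 6/(-1))))² = ((-65 + 9 + 24) + (-3 + (5*(-1) + 6*(-1))))² = (-32 + (-3 + (-5 - 6)))² = (-32 + (-3 - 11))² = (-32 - 14)² = (-46)² = 2116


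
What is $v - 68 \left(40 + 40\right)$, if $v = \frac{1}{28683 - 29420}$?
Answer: $- \frac{4009281}{737} \approx -5440.0$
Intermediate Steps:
$v = - \frac{1}{737}$ ($v = \frac{1}{-737} = - \frac{1}{737} \approx -0.0013569$)
$v - 68 \left(40 + 40\right) = - \frac{1}{737} - 68 \left(40 + 40\right) = - \frac{1}{737} - 68 \cdot 80 = - \frac{1}{737} - 5440 = - \frac{4009281}{737}$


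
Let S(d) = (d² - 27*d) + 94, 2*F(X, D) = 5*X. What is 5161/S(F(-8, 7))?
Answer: 5161/1034 ≈ 4.9913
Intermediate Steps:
F(X, D) = 5*X/2 (F(X, D) = (5*X)/2 = 5*X/2)
S(d) = 94 + d² - 27*d
5161/S(F(-8, 7)) = 5161/(94 + ((5/2)*(-8))² - 135*(-8)/2) = 5161/(94 + (-20)² - 27*(-20)) = 5161/(94 + 400 + 540) = 5161/1034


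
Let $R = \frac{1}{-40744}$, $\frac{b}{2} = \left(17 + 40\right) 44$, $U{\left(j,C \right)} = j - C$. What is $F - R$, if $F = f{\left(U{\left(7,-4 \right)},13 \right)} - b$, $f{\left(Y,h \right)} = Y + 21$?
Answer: $- \frac{203068095}{40744} \approx -4984.0$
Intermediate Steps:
$f{\left(Y,h \right)} = 21 + Y$
$b = 5016$ ($b = 2 \left(17 + 40\right) 44 = 2 \cdot 57 \cdot 44 = 2 \cdot 2508 = 5016$)
$R = - \frac{1}{40744} \approx -2.4543 \cdot 10^{-5}$
$F = -4984$ ($F = \left(21 + \left(7 - -4\right)\right) - 5016 = \left(21 + \left(7 + 4\right)\right) - 5016 = \left(21 + 11\right) - 5016 = 32 - 5016 = -4984$)
$F - R = -4984 - - \frac{1}{40744} = -4984 + \frac{1}{40744} = - \frac{203068095}{40744}$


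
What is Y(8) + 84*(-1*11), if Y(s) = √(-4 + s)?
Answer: -922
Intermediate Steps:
Y(8) + 84*(-1*11) = √(-4 + 8) + 84*(-1*11) = √4 + 84*(-11) = 2 - 924 = -922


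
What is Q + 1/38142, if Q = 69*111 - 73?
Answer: 289345213/38142 ≈ 7586.0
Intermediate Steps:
Q = 7586 (Q = 7659 - 73 = 7586)
Q + 1/38142 = 7586 + 1/38142 = 289345213/38142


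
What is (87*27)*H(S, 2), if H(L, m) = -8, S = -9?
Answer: -18792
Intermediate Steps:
(87*27)*H(S, 2) = (87*27)*(-8) = 2349*(-8) = -18792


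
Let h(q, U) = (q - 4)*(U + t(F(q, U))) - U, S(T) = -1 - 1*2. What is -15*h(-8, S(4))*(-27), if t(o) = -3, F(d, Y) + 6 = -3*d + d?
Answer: 30375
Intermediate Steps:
F(d, Y) = -6 - 2*d (F(d, Y) = -6 + (-3*d + d) = -6 - 2*d)
S(T) = -3 (S(T) = -1 - 2 = -3)
h(q, U) = -U + (-4 + q)*(-3 + U) (h(q, U) = (q - 4)*(U - 3) - U = (-4 + q)*(-3 + U) - U = -U + (-4 + q)*(-3 + U))
-15*h(-8, S(4))*(-27) = -15*(12 - 5*(-3) - 3*(-8) - 3*(-8))*(-27) = -15*(12 + 15 + 24 + 24)*(-27) = -15*75*(-27) = -1125*(-27) = 30375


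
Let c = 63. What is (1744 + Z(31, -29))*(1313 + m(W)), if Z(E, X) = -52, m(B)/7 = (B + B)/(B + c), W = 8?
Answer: 157922820/71 ≈ 2.2243e+6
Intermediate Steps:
m(B) = 14*B/(63 + B) (m(B) = 7*((B + B)/(B + 63)) = 7*((2*B)/(63 + B)) = 7*(2*B/(63 + B)) = 14*B/(63 + B))
(1744 + Z(31, -29))*(1313 + m(W)) = (1744 - 52)*(1313 + 14*8/(63 + 8)) = 1692*(1313 + 14*8/71) = 1692*(1313 + 14*8*(1/71)) = 1692*(1313 + 112/71) = 1692*(93335/71) = 157922820/71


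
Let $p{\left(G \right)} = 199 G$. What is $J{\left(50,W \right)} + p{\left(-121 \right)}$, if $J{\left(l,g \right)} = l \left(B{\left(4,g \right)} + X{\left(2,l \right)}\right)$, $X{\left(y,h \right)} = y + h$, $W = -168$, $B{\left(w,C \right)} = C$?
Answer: $-29879$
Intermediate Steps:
$X{\left(y,h \right)} = h + y$
$J{\left(l,g \right)} = l \left(2 + g + l\right)$ ($J{\left(l,g \right)} = l \left(g + \left(l + 2\right)\right) = l \left(g + \left(2 + l\right)\right) = l \left(2 + g + l\right)$)
$J{\left(50,W \right)} + p{\left(-121 \right)} = 50 \left(2 - 168 + 50\right) + 199 \left(-121\right) = 50 \left(-116\right) - 24079 = -5800 - 24079 = -29879$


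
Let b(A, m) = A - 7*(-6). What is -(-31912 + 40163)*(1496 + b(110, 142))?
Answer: -13597648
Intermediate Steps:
b(A, m) = 42 + A (b(A, m) = A + 42 = 42 + A)
-(-31912 + 40163)*(1496 + b(110, 142)) = -(-31912 + 40163)*(1496 + (42 + 110)) = -8251*(1496 + 152) = -8251*1648 = -1*13597648 = -13597648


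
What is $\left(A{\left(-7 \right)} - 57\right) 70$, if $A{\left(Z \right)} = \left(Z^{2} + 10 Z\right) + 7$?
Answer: $-4970$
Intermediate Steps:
$A{\left(Z \right)} = 7 + Z^{2} + 10 Z$
$\left(A{\left(-7 \right)} - 57\right) 70 = \left(\left(7 + \left(-7\right)^{2} + 10 \left(-7\right)\right) - 57\right) 70 = \left(\left(7 + 49 - 70\right) - 57\right) 70 = \left(-14 - 57\right) 70 = \left(-71\right) 70 = -4970$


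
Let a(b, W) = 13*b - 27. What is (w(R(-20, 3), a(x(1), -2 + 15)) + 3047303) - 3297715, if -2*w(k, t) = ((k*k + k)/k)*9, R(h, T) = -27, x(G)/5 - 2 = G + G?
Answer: -250295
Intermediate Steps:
x(G) = 10 + 10*G (x(G) = 10 + 5*(G + G) = 10 + 5*(2*G) = 10 + 10*G)
a(b, W) = -27 + 13*b
w(k, t) = -9*(k + k²)/(2*k) (w(k, t) = -(k*k + k)/k*9/2 = -(k² + k)/k*9/2 = -(k + k²)/k*9/2 = -9*(k + k²)/(2*k))
(w(R(-20, 3), a(x(1), -2 + 15)) + 3047303) - 3297715 = ((-9/2 - 9/2*(-27)) + 3047303) - 3297715 = ((-9/2 + 243/2) + 3047303) - 3297715 = (117 + 3047303) - 3297715 = 3047420 - 3297715 = -250295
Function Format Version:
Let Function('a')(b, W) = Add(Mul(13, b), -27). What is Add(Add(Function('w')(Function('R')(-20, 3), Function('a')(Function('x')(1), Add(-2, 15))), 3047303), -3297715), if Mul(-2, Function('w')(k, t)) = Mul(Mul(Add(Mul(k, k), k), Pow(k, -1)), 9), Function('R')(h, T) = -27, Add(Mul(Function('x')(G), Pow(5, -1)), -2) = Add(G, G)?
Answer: -250295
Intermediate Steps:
Function('x')(G) = Add(10, Mul(10, G)) (Function('x')(G) = Add(10, Mul(5, Add(G, G))) = Add(10, Mul(5, Mul(2, G))) = Add(10, Mul(10, G)))
Function('a')(b, W) = Add(-27, Mul(13, b))
Function('w')(k, t) = Mul(Rational(-9, 2), Pow(k, -1), Add(k, Pow(k, 2))) (Function('w')(k, t) = Mul(Rational(-1, 2), Mul(Mul(Add(Mul(k, k), k), Pow(k, -1)), 9)) = Mul(Rational(-1, 2), Mul(Mul(Add(Pow(k, 2), k), Pow(k, -1)), 9)) = Mul(Rational(-1, 2), Mul(Mul(Add(k, Pow(k, 2)), Pow(k, -1)), 9)) = Mul(Rational(-1, 2), Mul(Mul(Pow(k, -1), Add(k, Pow(k, 2))), 9)) = Mul(Rational(-1, 2), Mul(9, Pow(k, -1), Add(k, Pow(k, 2)))) = Mul(Rational(-9, 2), Pow(k, -1), Add(k, Pow(k, 2))))
Add(Add(Function('w')(Function('R')(-20, 3), Function('a')(Function('x')(1), Add(-2, 15))), 3047303), -3297715) = Add(Add(Add(Rational(-9, 2), Mul(Rational(-9, 2), -27)), 3047303), -3297715) = Add(Add(Add(Rational(-9, 2), Rational(243, 2)), 3047303), -3297715) = Add(Add(117, 3047303), -3297715) = Add(3047420, -3297715) = -250295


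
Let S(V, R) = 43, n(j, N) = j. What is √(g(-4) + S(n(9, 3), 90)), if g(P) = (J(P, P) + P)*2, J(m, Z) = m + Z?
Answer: √19 ≈ 4.3589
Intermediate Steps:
J(m, Z) = Z + m
g(P) = 6*P (g(P) = ((P + P) + P)*2 = (2*P + P)*2 = (3*P)*2 = 6*P)
√(g(-4) + S(n(9, 3), 90)) = √(6*(-4) + 43) = √(-24 + 43) = √19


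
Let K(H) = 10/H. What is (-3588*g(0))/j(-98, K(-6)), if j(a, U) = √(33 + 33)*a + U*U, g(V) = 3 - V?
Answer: 2421900/51342359 + 85444632*√66/51342359 ≈ 13.567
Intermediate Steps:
j(a, U) = U² + a*√66 (j(a, U) = √66*a + U² = a*√66 + U² = U² + a*√66)
(-3588*g(0))/j(-98, K(-6)) = (-3588*(3 - 1*0))/((10/(-6))² - 98*√66) = (-3588*(3 + 0))/((10*(-⅙))² - 98*√66) = (-3588*3)/((-5/3)² - 98*√66) = -10764/(25/9 - 98*√66)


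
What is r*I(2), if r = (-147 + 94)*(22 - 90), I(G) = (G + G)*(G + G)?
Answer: 57664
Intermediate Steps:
I(G) = 4*G² (I(G) = (2*G)*(2*G) = 4*G²)
r = 3604 (r = -53*(-68) = 3604)
r*I(2) = 3604*(4*2²) = 3604*(4*4) = 3604*16 = 57664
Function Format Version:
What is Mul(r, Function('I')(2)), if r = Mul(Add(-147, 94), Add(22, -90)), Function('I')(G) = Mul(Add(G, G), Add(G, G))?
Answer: 57664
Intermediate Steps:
Function('I')(G) = Mul(4, Pow(G, 2)) (Function('I')(G) = Mul(Mul(2, G), Mul(2, G)) = Mul(4, Pow(G, 2)))
r = 3604 (r = Mul(-53, -68) = 3604)
Mul(r, Function('I')(2)) = Mul(3604, Mul(4, Pow(2, 2))) = Mul(3604, Mul(4, 4)) = Mul(3604, 16) = 57664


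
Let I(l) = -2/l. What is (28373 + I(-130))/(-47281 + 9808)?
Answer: -1844246/2435745 ≈ -0.75716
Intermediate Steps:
(28373 + I(-130))/(-47281 + 9808) = (28373 - 2/(-130))/(-47281 + 9808) = (28373 - 2*(-1/130))/(-37473) = (28373 + 1/65)*(-1/37473) = (1844246/65)*(-1/37473) = -1844246/2435745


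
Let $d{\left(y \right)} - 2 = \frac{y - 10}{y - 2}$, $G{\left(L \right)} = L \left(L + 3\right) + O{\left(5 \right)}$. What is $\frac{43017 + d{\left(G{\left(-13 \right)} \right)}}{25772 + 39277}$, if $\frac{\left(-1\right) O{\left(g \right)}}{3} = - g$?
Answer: $\frac{6151852}{9302007} \approx 0.66135$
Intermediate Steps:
$O{\left(g \right)} = 3 g$ ($O{\left(g \right)} = - 3 \left(- g\right) = 3 g$)
$G{\left(L \right)} = 15 + L \left(3 + L\right)$ ($G{\left(L \right)} = L \left(L + 3\right) + 3 \cdot 5 = L \left(3 + L\right) + 15 = 15 + L \left(3 + L\right)$)
$d{\left(y \right)} = 2 + \frac{-10 + y}{-2 + y}$ ($d{\left(y \right)} = 2 + \frac{y - 10}{y - 2} = 2 + \frac{-10 + y}{-2 + y}$)
$\frac{43017 + d{\left(G{\left(-13 \right)} \right)}}{25772 + 39277} = \frac{43017 + \frac{-14 + 3 \left(15 + \left(-13\right)^{2} + 3 \left(-13\right)\right)}{-2 + \left(15 + \left(-13\right)^{2} + 3 \left(-13\right)\right)}}{25772 + 39277} = \frac{43017 + \frac{-14 + 3 \left(15 + 169 - 39\right)}{-2 + \left(15 + 169 - 39\right)}}{65049} = \left(43017 + \frac{-14 + 3 \cdot 145}{-2 + 145}\right) \frac{1}{65049} = \left(43017 + \frac{-14 + 435}{143}\right) \frac{1}{65049} = \left(43017 + \frac{1}{143} \cdot 421\right) \frac{1}{65049} = \left(43017 + \frac{421}{143}\right) \frac{1}{65049} = \frac{6151852}{143} \cdot \frac{1}{65049} = \frac{6151852}{9302007}$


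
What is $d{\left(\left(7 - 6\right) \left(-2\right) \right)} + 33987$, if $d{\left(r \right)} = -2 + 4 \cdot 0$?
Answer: $33985$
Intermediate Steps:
$d{\left(r \right)} = -2$ ($d{\left(r \right)} = -2 + 0 = -2$)
$d{\left(\left(7 - 6\right) \left(-2\right) \right)} + 33987 = -2 + 33987 = 33985$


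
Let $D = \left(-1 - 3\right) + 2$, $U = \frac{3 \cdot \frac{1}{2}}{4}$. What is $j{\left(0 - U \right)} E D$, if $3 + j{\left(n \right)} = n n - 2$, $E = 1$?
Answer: $\frac{311}{32} \approx 9.7188$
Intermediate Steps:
$U = \frac{3}{8}$ ($U = 3 \cdot \frac{1}{2} \cdot \frac{1}{4} = \frac{3}{2} \cdot \frac{1}{4} = \frac{3}{8} \approx 0.375$)
$D = -2$ ($D = -4 + 2 = -2$)
$j{\left(n \right)} = -5 + n^{2}$ ($j{\left(n \right)} = -3 + \left(n n - 2\right) = -3 + \left(n^{2} - 2\right) = -3 + \left(-2 + n^{2}\right) = -5 + n^{2}$)
$j{\left(0 - U \right)} E D = \left(-5 + \left(0 - \frac{3}{8}\right)^{2}\right) 1 \left(-2\right) = \left(-5 + \left(- \frac{3}{8}\right)^{2}\right) 1 \left(-2\right) = \left(-5 + \frac{9}{64}\right) 1 \left(-2\right) = \left(- \frac{311}{64}\right) 1 \left(-2\right) = \left(- \frac{311}{64}\right) \left(-2\right) = \frac{311}{32}$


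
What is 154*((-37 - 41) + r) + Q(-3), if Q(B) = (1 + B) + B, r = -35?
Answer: -17407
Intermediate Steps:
Q(B) = 1 + 2*B
154*((-37 - 41) + r) + Q(-3) = 154*((-37 - 41) - 35) + (1 + 2*(-3)) = 154*(-78 - 35) + (1 - 6) = 154*(-113) - 5 = -17402 - 5 = -17407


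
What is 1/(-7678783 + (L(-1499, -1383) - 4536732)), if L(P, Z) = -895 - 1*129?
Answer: -1/12216539 ≈ -8.1856e-8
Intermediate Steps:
L(P, Z) = -1024 (L(P, Z) = -895 - 129 = -1024)
1/(-7678783 + (L(-1499, -1383) - 4536732)) = 1/(-7678783 + (-1024 - 4536732)) = 1/(-7678783 - 4537756) = 1/(-12216539) = -1/12216539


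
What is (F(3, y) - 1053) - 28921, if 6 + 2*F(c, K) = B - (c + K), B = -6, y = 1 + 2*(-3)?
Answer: -29979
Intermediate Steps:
y = -5 (y = 1 - 6 = -5)
F(c, K) = -6 - K/2 - c/2 (F(c, K) = -3 + (-6 - (c + K))/2 = -3 + (-6 - (K + c))/2 = -3 + (-6 + (-K - c))/2 = -3 + (-6 - K - c)/2 = -3 + (-3 - K/2 - c/2) = -6 - K/2 - c/2)
(F(3, y) - 1053) - 28921 = ((-6 - ½*(-5) - ½*3) - 1053) - 28921 = ((-6 + 5/2 - 3/2) - 1053) - 28921 = (-5 - 1053) - 28921 = -1058 - 28921 = -29979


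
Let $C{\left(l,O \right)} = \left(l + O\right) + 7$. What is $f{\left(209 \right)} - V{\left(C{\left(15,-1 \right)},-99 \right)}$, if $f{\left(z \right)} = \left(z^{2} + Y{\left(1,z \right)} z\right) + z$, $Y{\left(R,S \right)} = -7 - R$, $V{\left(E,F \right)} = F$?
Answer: $42317$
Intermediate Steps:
$C{\left(l,O \right)} = 7 + O + l$ ($C{\left(l,O \right)} = \left(O + l\right) + 7 = 7 + O + l$)
$f{\left(z \right)} = z^{2} - 7 z$ ($f{\left(z \right)} = \left(z^{2} + \left(-7 - 1\right) z\right) + z = \left(z^{2} - 8 z\right) + z = z^{2} - 7 z$)
$f{\left(209 \right)} - V{\left(C{\left(15,-1 \right)},-99 \right)} = 209 \left(-7 + 209\right) - -99 = 209 \cdot 202 + 99 = 42218 + 99 = 42317$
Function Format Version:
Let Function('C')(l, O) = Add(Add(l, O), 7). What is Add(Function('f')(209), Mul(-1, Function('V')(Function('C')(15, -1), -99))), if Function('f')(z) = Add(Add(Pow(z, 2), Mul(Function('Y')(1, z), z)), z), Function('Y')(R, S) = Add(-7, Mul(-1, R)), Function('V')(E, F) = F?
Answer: 42317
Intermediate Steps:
Function('C')(l, O) = Add(7, O, l) (Function('C')(l, O) = Add(Add(O, l), 7) = Add(7, O, l))
Function('f')(z) = Add(Pow(z, 2), Mul(-7, z)) (Function('f')(z) = Add(Add(Pow(z, 2), Mul(Add(-7, Mul(-1, 1)), z)), z) = Add(Add(Pow(z, 2), Mul(Add(-7, -1), z)), z) = Add(Add(Pow(z, 2), Mul(-8, z)), z) = Add(Pow(z, 2), Mul(-7, z)))
Add(Function('f')(209), Mul(-1, Function('V')(Function('C')(15, -1), -99))) = Add(Mul(209, Add(-7, 209)), Mul(-1, -99)) = Add(Mul(209, 202), 99) = Add(42218, 99) = 42317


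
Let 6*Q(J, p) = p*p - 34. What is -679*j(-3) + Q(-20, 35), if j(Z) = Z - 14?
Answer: 23483/2 ≈ 11742.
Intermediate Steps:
j(Z) = -14 + Z
Q(J, p) = -17/3 + p**2/6 (Q(J, p) = (p*p - 34)/6 = (p**2 - 34)/6 = (-34 + p**2)/6 = -17/3 + p**2/6)
-679*j(-3) + Q(-20, 35) = -679*(-14 - 3) + (-17/3 + (1/6)*35**2) = -679*(-17) + (-17/3 + (1/6)*1225) = 11543 + (-17/3 + 1225/6) = 11543 + 397/2 = 23483/2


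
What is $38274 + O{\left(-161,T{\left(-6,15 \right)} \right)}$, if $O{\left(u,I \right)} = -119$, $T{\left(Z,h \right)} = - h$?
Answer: $38155$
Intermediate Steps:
$38274 + O{\left(-161,T{\left(-6,15 \right)} \right)} = 38274 - 119 = 38155$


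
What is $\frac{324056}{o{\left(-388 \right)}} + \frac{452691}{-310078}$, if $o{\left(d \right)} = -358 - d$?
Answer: $\frac{50234527819}{4651170} \approx 10800.0$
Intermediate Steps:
$\frac{324056}{o{\left(-388 \right)}} + \frac{452691}{-310078} = \frac{324056}{-358 - -388} + \frac{452691}{-310078} = \frac{324056}{-358 + 388} + 452691 \left(- \frac{1}{310078}\right) = \frac{324056}{30} - \frac{452691}{310078} = 324056 \cdot \frac{1}{30} - \frac{452691}{310078} = \frac{162028}{15} - \frac{452691}{310078} = \frac{50234527819}{4651170}$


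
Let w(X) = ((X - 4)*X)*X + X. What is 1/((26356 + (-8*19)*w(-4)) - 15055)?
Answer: 1/31365 ≈ 3.1883e-5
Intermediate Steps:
w(X) = X + X²*(-4 + X) (w(X) = ((-4 + X)*X)*X + X = (X*(-4 + X))*X + X = X²*(-4 + X) + X = X + X²*(-4 + X))
1/((26356 + (-8*19)*w(-4)) - 15055) = 1/((26356 + (-8*19)*(-4*(1 + (-4)² - 4*(-4)))) - 15055) = 1/((26356 - (-608)*(1 + 16 + 16)) - 15055) = 1/((26356 - (-608)*33) - 15055) = 1/((26356 - 152*(-132)) - 15055) = 1/((26356 + 20064) - 15055) = 1/(46420 - 15055) = 1/31365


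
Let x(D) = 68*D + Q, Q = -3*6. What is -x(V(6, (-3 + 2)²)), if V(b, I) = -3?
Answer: 222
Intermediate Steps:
Q = -18
x(D) = -18 + 68*D (x(D) = 68*D - 18 = -18 + 68*D)
-x(V(6, (-3 + 2)²)) = -(-18 + 68*(-3)) = -(-18 - 204) = -1*(-222) = 222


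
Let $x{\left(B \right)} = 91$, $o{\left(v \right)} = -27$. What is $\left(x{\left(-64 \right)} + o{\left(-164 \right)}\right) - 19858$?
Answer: $-19794$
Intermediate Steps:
$\left(x{\left(-64 \right)} + o{\left(-164 \right)}\right) - 19858 = \left(91 - 27\right) - 19858 = 64 - 19858 = -19794$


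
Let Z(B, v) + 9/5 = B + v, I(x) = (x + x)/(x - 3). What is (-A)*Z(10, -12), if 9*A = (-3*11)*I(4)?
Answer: -1672/15 ≈ -111.47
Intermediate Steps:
I(x) = 2*x/(-3 + x) (I(x) = (2*x)/(-3 + x) = 2*x/(-3 + x))
Z(B, v) = -9/5 + B + v (Z(B, v) = -9/5 + (B + v) = -9/5 + B + v)
A = -88/3 (A = ((-3*11)*(2*4/(-3 + 4)))/9 = (-66*4/1)/9 = (-66*4)/9 = (-33*8)/9 = (1/9)*(-264) = -88/3 ≈ -29.333)
(-A)*Z(10, -12) = (-1*(-88/3))*(-9/5 + 10 - 12) = (88/3)*(-19/5) = -1672/15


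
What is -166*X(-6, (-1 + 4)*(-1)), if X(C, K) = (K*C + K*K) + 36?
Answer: -10458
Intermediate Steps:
X(C, K) = 36 + K² + C*K (X(C, K) = (C*K + K²) + 36 = (K² + C*K) + 36 = 36 + K² + C*K)
-166*X(-6, (-1 + 4)*(-1)) = -166*(36 + ((-1 + 4)*(-1))² - 6*(-1 + 4)*(-1)) = -166*(36 + (3*(-1))² - 18*(-1)) = -166*(36 + (-3)² - 6*(-3)) = -166*(36 + 9 + 18) = -166*63 = -10458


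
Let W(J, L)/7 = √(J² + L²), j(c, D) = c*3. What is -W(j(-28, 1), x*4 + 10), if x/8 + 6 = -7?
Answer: -98*√877 ≈ -2902.2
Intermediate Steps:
x = -104 (x = -48 + 8*(-7) = -48 - 56 = -104)
j(c, D) = 3*c
W(J, L) = 7*√(J² + L²)
-W(j(-28, 1), x*4 + 10) = -7*√((3*(-28))² + (-104*4 + 10)²) = -7*√((-84)² + (-416 + 10)²) = -7*√(7056 + (-406)²) = -7*√(7056 + 164836) = -7*√171892 = -7*14*√877 = -98*√877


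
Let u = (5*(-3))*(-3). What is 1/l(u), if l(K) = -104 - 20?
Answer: -1/124 ≈ -0.0080645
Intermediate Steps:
u = 45 (u = -15*(-3) = 45)
l(K) = -124
1/l(u) = 1/(-124) = -1/124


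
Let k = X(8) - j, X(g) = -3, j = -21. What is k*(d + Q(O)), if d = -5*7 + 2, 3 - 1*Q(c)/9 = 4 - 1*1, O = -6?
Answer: -594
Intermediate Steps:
k = 18 (k = -3 - 1*(-21) = -3 + 21 = 18)
Q(c) = 0 (Q(c) = 27 - 9*(4 - 1*1) = 27 - 9*(4 - 1) = 27 - 9*3 = 27 - 27 = 0)
d = -33 (d = -35 + 2 = -33)
k*(d + Q(O)) = 18*(-33 + 0) = 18*(-33) = -594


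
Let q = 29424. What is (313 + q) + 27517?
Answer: 57254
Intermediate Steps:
(313 + q) + 27517 = (313 + 29424) + 27517 = 29737 + 27517 = 57254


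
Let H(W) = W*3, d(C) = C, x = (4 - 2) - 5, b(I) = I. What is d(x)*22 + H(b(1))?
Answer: -63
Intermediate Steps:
x = -3 (x = 2 - 5 = -3)
H(W) = 3*W
d(x)*22 + H(b(1)) = -3*22 + 3*1 = -66 + 3 = -63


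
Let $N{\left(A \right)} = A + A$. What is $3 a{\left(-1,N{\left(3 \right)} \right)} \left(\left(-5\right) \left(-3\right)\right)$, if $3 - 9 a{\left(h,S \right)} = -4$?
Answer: $35$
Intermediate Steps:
$N{\left(A \right)} = 2 A$
$a{\left(h,S \right)} = \frac{7}{9}$ ($a{\left(h,S \right)} = \frac{1}{3} - - \frac{4}{9} = \frac{1}{3} + \frac{4}{9} = \frac{7}{9}$)
$3 a{\left(-1,N{\left(3 \right)} \right)} \left(\left(-5\right) \left(-3\right)\right) = 3 \cdot \frac{7}{9} \left(\left(-5\right) \left(-3\right)\right) = \frac{7}{3} \cdot 15 = 35$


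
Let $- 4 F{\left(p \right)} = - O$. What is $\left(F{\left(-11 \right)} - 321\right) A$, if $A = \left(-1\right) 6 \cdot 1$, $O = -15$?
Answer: $\frac{3897}{2} \approx 1948.5$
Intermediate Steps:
$F{\left(p \right)} = - \frac{15}{4}$ ($F{\left(p \right)} = - \frac{\left(-1\right) \left(-15\right)}{4} = \left(- \frac{1}{4}\right) 15 = - \frac{15}{4}$)
$A = -6$ ($A = \left(-6\right) 1 = -6$)
$\left(F{\left(-11 \right)} - 321\right) A = \left(- \frac{15}{4} - 321\right) \left(-6\right) = \left(- \frac{1299}{4}\right) \left(-6\right) = \frac{3897}{2}$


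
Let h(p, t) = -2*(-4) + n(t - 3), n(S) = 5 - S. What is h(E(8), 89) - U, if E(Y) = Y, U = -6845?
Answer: 6772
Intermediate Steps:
h(p, t) = 16 - t (h(p, t) = -2*(-4) + (5 - (t - 3)) = 8 + (5 - (-3 + t)) = 8 + (5 + (3 - t)) = 8 + (8 - t) = 16 - t)
h(E(8), 89) - U = (16 - 1*89) - 1*(-6845) = (16 - 89) + 6845 = -73 + 6845 = 6772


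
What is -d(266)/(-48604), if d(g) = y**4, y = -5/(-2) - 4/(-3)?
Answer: 279841/62990784 ≈ 0.0044426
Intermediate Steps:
y = 23/6 (y = -5*(-1/2) - 4*(-1/3) = 5/2 + 4/3 = 23/6 ≈ 3.8333)
d(g) = 279841/1296 (d(g) = (23/6)**4 = 279841/1296)
-d(266)/(-48604) = -279841/(1296*(-48604)) = -279841*(-1)/(1296*48604) = -1*(-279841/62990784) = 279841/62990784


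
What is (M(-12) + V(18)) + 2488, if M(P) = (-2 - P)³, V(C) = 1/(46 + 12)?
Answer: 202305/58 ≈ 3488.0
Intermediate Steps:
V(C) = 1/58
(M(-12) + V(18)) + 2488 = (-(2 - 12)³ + 1/58) + 2488 = (-1*(-10)³ + 1/58) + 2488 = (-1*(-1000) + 1/58) + 2488 = (1000 + 1/58) + 2488 = 58001/58 + 2488 = 202305/58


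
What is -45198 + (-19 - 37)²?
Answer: -42062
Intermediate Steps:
-45198 + (-19 - 37)² = -45198 + (-56)² = -45198 + 3136 = -42062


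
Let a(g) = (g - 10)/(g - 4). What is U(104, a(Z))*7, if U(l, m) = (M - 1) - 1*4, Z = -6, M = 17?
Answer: 84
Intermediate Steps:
a(g) = (-10 + g)/(-4 + g)
U(l, m) = 12 (U(l, m) = (17 - 1) - 1*4 = 16 - 4 = 12)
U(104, a(Z))*7 = 12*7 = 84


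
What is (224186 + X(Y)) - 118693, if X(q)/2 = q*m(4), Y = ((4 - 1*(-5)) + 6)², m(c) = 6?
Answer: 108193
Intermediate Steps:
Y = 225 (Y = ((4 + 5) + 6)² = (9 + 6)² = 15² = 225)
X(q) = 12*q (X(q) = 2*(q*6) = 2*(6*q) = 12*q)
(224186 + X(Y)) - 118693 = (224186 + 12*225) - 118693 = (224186 + 2700) - 118693 = 226886 - 118693 = 108193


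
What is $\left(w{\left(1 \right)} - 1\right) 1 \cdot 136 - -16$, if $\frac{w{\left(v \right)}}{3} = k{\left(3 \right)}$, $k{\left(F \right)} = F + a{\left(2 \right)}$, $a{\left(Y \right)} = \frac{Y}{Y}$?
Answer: $1512$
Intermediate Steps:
$a{\left(Y \right)} = 1$
$k{\left(F \right)} = 1 + F$ ($k{\left(F \right)} = F + 1 = 1 + F$)
$w{\left(v \right)} = 12$ ($w{\left(v \right)} = 3 \left(1 + 3\right) = 3 \cdot 4 = 12$)
$\left(w{\left(1 \right)} - 1\right) 1 \cdot 136 - -16 = \left(12 - 1\right) 1 \cdot 136 - -16 = 11 \cdot 1 \cdot 136 + \left(-24 + 40\right) = 11 \cdot 136 + 16 = 1496 + 16 = 1512$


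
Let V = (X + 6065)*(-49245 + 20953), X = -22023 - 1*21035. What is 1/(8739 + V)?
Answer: 1/1046614695 ≈ 9.5546e-10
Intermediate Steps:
X = -43058 (X = -22023 - 21035 = -43058)
V = 1046605956 (V = (-43058 + 6065)*(-49245 + 20953) = -36993*(-28292) = 1046605956)
1/(8739 + V) = 1/(8739 + 1046605956) = 1/1046614695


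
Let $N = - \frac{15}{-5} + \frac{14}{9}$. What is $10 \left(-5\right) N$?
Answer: $- \frac{2050}{9} \approx -227.78$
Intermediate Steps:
$N = \frac{41}{9}$ ($N = \left(-15\right) \left(- \frac{1}{5}\right) + 14 \cdot \frac{1}{9} = 3 + \frac{14}{9} = \frac{41}{9} \approx 4.5556$)
$10 \left(-5\right) N = 10 \left(-5\right) \frac{41}{9} = \left(-50\right) \frac{41}{9} = - \frac{2050}{9}$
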